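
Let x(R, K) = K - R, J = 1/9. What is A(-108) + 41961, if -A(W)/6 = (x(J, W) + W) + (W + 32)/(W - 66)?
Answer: 3763189/87 ≈ 43255.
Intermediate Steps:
J = 1/9 ≈ 0.11111
A(W) = 2/3 - 12*W - 6*(32 + W)/(-66 + W) (A(W) = -6*(((W - 1*1/9) + W) + (W + 32)/(W - 66)) = -6*(((W - 1/9) + W) + (32 + W)/(-66 + W)) = -6*(((-1/9 + W) + W) + (32 + W)/(-66 + W)) = -6*((-1/9 + 2*W) + (32 + W)/(-66 + W)) = -6*(-1/9 + 2*W + (32 + W)/(-66 + W)) = 2/3 - 12*W - 6*(32 + W)/(-66 + W))
A(-108) + 41961 = 4*(-177 - 9*(-108)**2 + 590*(-108))/(3*(-66 - 108)) + 41961 = (4/3)*(-177 - 9*11664 - 63720)/(-174) + 41961 = (4/3)*(-1/174)*(-177 - 104976 - 63720) + 41961 = (4/3)*(-1/174)*(-168873) + 41961 = 112582/87 + 41961 = 3763189/87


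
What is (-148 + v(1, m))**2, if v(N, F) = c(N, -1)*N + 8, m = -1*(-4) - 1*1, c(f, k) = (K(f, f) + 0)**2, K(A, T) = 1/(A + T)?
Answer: 312481/16 ≈ 19530.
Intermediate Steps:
c(f, k) = 1/(4*f**2) (c(f, k) = (1/(f + f) + 0)**2 = (1/(2*f) + 0)**2 = (1/(2*f))**2 = 1/(4*f**2))
m = 3 (m = 4 - 1 = 3)
v(N, F) = 8 + 1/(4*N) (v(N, F) = (1/(4*N**2))*N + 8 = 1/(4*N) + 8 = 8 + 1/(4*N))
(-148 + v(1, m))**2 = (-148 + (8 + (1/4)/1))**2 = (-148 + (8 + (1/4)*1))**2 = (-148 + (8 + 1/4))**2 = (-148 + 33/4)**2 = (-559/4)**2 = 312481/16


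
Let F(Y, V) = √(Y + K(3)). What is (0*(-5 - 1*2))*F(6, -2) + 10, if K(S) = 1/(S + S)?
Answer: 10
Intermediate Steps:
K(S) = 1/(2*S)
F(Y, V) = √(⅙ + Y) (F(Y, V) = √(Y + (½)/3) = √(Y + (½)*(⅓)) = √(Y + ⅙) = √(⅙ + Y))
(0*(-5 - 1*2))*F(6, -2) + 10 = (0*(-5 - 1*2))*(√(6 + 36*6)/6) + 10 = (0*(-5 - 2))*(√(6 + 216)/6) + 10 = (0*(-7))*(√222/6) + 10 = 0*(√222/6) + 10 = 0 + 10 = 10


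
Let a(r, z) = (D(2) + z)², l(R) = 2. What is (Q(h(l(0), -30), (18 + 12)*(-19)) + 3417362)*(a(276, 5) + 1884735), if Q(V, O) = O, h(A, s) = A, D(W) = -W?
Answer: 6439778221248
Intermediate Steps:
a(r, z) = (-2 + z)² (a(r, z) = (-1*2 + z)² = (-2 + z)²)
(Q(h(l(0), -30), (18 + 12)*(-19)) + 3417362)*(a(276, 5) + 1884735) = ((18 + 12)*(-19) + 3417362)*((-2 + 5)² + 1884735) = (30*(-19) + 3417362)*(3² + 1884735) = (-570 + 3417362)*(9 + 1884735) = 3416792*1884744 = 6439778221248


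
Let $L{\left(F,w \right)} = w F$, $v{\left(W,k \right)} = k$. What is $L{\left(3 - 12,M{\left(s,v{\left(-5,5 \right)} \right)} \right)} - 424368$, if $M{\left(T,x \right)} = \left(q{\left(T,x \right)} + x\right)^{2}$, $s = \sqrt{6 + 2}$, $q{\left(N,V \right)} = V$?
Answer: $-425268$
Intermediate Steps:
$s = 2 \sqrt{2}$ ($s = \sqrt{8} = 2 \sqrt{2} \approx 2.8284$)
$M{\left(T,x \right)} = 4 x^{2}$ ($M{\left(T,x \right)} = \left(x + x\right)^{2} = \left(2 x\right)^{2} = 4 x^{2}$)
$L{\left(F,w \right)} = F w$
$L{\left(3 - 12,M{\left(s,v{\left(-5,5 \right)} \right)} \right)} - 424368 = \left(3 - 12\right) 4 \cdot 5^{2} - 424368 = \left(3 - 12\right) 4 \cdot 25 - 424368 = \left(-9\right) 100 - 424368 = -900 - 424368 = -425268$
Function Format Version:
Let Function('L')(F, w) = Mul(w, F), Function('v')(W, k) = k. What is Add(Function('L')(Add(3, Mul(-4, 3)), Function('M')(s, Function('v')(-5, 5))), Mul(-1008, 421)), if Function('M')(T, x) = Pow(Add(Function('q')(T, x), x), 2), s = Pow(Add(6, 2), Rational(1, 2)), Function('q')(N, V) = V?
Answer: -425268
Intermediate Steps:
s = Mul(2, Pow(2, Rational(1, 2))) (s = Pow(8, Rational(1, 2)) = Mul(2, Pow(2, Rational(1, 2))) ≈ 2.8284)
Function('M')(T, x) = Mul(4, Pow(x, 2)) (Function('M')(T, x) = Pow(Add(x, x), 2) = Pow(Mul(2, x), 2) = Mul(4, Pow(x, 2)))
Function('L')(F, w) = Mul(F, w)
Add(Function('L')(Add(3, Mul(-4, 3)), Function('M')(s, Function('v')(-5, 5))), Mul(-1008, 421)) = Add(Mul(Add(3, Mul(-4, 3)), Mul(4, Pow(5, 2))), Mul(-1008, 421)) = Add(Mul(Add(3, -12), Mul(4, 25)), -424368) = Add(Mul(-9, 100), -424368) = Add(-900, -424368) = -425268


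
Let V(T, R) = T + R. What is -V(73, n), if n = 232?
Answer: -305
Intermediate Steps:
V(T, R) = R + T
-V(73, n) = -(232 + 73) = -1*305 = -305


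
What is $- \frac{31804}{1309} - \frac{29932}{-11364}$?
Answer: $- \frac{80559917}{3718869} \approx -21.662$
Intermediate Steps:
$- \frac{31804}{1309} - \frac{29932}{-11364} = \left(-31804\right) \frac{1}{1309} - - \frac{7483}{2841} = - \frac{31804}{1309} + \frac{7483}{2841} = - \frac{80559917}{3718869}$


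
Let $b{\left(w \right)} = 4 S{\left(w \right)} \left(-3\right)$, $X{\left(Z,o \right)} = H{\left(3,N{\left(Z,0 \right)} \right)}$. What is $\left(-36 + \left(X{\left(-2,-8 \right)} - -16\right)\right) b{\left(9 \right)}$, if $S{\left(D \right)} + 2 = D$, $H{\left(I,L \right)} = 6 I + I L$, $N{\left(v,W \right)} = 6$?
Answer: $-1344$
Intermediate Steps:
$S{\left(D \right)} = -2 + D$
$X{\left(Z,o \right)} = 36$ ($X{\left(Z,o \right)} = 3 \left(6 + 6\right) = 3 \cdot 12 = 36$)
$b{\left(w \right)} = 24 - 12 w$ ($b{\left(w \right)} = 4 \left(-2 + w\right) \left(-3\right) = \left(-8 + 4 w\right) \left(-3\right) = 24 - 12 w$)
$\left(-36 + \left(X{\left(-2,-8 \right)} - -16\right)\right) b{\left(9 \right)} = \left(-36 + \left(36 - -16\right)\right) \left(24 - 108\right) = \left(-36 + \left(36 + 16\right)\right) \left(24 - 108\right) = \left(-36 + 52\right) \left(-84\right) = 16 \left(-84\right) = -1344$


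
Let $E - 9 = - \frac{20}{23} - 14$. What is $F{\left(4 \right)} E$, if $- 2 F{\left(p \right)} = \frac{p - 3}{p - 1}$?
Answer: $\frac{45}{46} \approx 0.97826$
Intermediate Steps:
$F{\left(p \right)} = - \frac{-3 + p}{2 \left(-1 + p\right)}$ ($F{\left(p \right)} = - \frac{\left(p - 3\right) \frac{1}{p - 1}}{2} = - \frac{\left(-3 + p\right) \frac{1}{-1 + p}}{2} = - \frac{\frac{1}{-1 + p} \left(-3 + p\right)}{2} = - \frac{-3 + p}{2 \left(-1 + p\right)}$)
$E = - \frac{135}{23}$ ($E = 9 - \left(14 + \frac{20}{23}\right) = 9 - \frac{342}{23} = - \frac{135}{23} \approx -5.8696$)
$F{\left(4 \right)} E = \frac{3 - 4}{2 \left(-1 + 4\right)} \left(- \frac{135}{23}\right) = \frac{3 - 4}{2 \cdot 3} \left(- \frac{135}{23}\right) = \frac{1}{2} \cdot \frac{1}{3} \left(-1\right) \left(- \frac{135}{23}\right) = \left(- \frac{1}{6}\right) \left(- \frac{135}{23}\right) = \frac{45}{46}$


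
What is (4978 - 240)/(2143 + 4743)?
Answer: 2369/3443 ≈ 0.68806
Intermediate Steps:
(4978 - 240)/(2143 + 4743) = 4738/6886 = 4738*(1/6886) = 2369/3443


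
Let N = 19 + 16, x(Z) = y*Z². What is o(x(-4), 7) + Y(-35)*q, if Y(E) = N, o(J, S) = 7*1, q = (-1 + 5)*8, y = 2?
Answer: 1127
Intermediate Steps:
x(Z) = 2*Z²
q = 32 (q = 4*8 = 32)
o(J, S) = 7
N = 35
Y(E) = 35
o(x(-4), 7) + Y(-35)*q = 7 + 35*32 = 7 + 1120 = 1127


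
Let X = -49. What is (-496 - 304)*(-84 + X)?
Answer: 106400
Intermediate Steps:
(-496 - 304)*(-84 + X) = (-496 - 304)*(-84 - 49) = -800*(-133) = 106400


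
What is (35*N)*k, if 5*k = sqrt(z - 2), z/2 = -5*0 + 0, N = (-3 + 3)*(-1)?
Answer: 0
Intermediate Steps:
N = 0 (N = 0*(-1) = 0)
z = 0 (z = 2*(-5*0 + 0) = 2*(0 + 0) = 2*0 = 0)
k = I*sqrt(2)/5 (k = sqrt(0 - 2)/5 = sqrt(-2)/5 = (I*sqrt(2))/5 = I*sqrt(2)/5 ≈ 0.28284*I)
(35*N)*k = (35*0)*(I*sqrt(2)/5) = 0*(I*sqrt(2)/5) = 0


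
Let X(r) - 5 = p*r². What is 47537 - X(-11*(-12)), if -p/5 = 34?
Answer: 3009612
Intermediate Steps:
p = -170 (p = -5*34 = -170)
X(r) = 5 - 170*r²
47537 - X(-11*(-12)) = 47537 - (5 - 170*(-11*(-12))²) = 47537 - (5 - 170*132²) = 47537 - (5 - 170*17424) = 47537 - (5 - 2962080) = 47537 - 1*(-2962075) = 47537 + 2962075 = 3009612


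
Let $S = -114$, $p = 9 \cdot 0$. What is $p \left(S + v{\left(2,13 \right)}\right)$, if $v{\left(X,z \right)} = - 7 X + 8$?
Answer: $0$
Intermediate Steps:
$p = 0$
$v{\left(X,z \right)} = 8 - 7 X$
$p \left(S + v{\left(2,13 \right)}\right) = 0 \left(-114 + \left(8 - 14\right)\right) = 0 \left(-114 - 6\right) = 0 \left(-120\right) = 0$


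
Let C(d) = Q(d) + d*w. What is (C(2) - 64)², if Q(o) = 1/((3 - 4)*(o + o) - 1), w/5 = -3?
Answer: 221841/25 ≈ 8873.6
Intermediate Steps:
w = -15 (w = 5*(-3) = -15)
Q(o) = 1/(-1 - 2*o) (Q(o) = 1/(-2*o - 1) = 1/(-1 - 2*o))
C(d) = -1/(1 + 2*d) - 15*d (C(d) = -1/(1 + 2*d) + d*(-15) = -1/(1 + 2*d) - 15*d)
(C(2) - 64)² = ((-1 - 15*2*(1 + 2*2))/(1 + 2*2) - 64)² = ((-1 - 15*2*(1 + 4))/(1 + 4) - 64)² = ((-1 - 15*2*5)/5 - 64)² = ((-1 - 150)/5 - 64)² = ((⅕)*(-151) - 64)² = (-151/5 - 64)² = (-471/5)² = 221841/25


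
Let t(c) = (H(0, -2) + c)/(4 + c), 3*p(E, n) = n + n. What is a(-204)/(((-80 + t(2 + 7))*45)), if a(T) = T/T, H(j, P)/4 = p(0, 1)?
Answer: -13/46275 ≈ -0.00028093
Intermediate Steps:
p(E, n) = 2*n/3 (p(E, n) = (n + n)/3 = (2*n)/3 = 2*n/3)
H(j, P) = 8/3 (H(j, P) = 4*((⅔)*1) = 4*(⅔) = 8/3)
t(c) = (8/3 + c)/(4 + c)
a(T) = 1
a(-204)/(((-80 + t(2 + 7))*45)) = 1/((-80 + (8/3 + (2 + 7))/(4 + (2 + 7)))*45) = 1/((-80 + (8/3 + 9)/(4 + 9))*45) = 1/((-80 + (35/3)/13)*45) = 1/((-80 + (1/13)*(35/3))*45) = 1/((-80 + 35/39)*45) = 1/(-3085/39*45) = 1/(-46275/13) = 1*(-13/46275) = -13/46275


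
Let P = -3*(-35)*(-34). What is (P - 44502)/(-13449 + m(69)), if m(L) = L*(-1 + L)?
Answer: 16024/2919 ≈ 5.4895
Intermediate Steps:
P = -3570 (P = 105*(-34) = -3570)
(P - 44502)/(-13449 + m(69)) = (-3570 - 44502)/(-13449 + 69*(-1 + 69)) = -48072/(-13449 + 69*68) = -48072/(-13449 + 4692) = -48072/(-8757) = -48072*(-1/8757) = 16024/2919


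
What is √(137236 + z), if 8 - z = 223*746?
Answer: I*√29114 ≈ 170.63*I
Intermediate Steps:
z = -166350 (z = 8 - 223*746 = 8 - 1*166358 = 8 - 166358 = -166350)
√(137236 + z) = √(137236 - 166350) = √(-29114) = I*√29114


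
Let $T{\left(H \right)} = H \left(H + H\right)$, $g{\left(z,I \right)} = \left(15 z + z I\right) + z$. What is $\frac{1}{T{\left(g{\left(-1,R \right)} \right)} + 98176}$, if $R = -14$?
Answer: $\frac{1}{98184} \approx 1.0185 \cdot 10^{-5}$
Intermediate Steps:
$g{\left(z,I \right)} = 16 z + I z$ ($g{\left(z,I \right)} = \left(15 z + I z\right) + z = 16 z + I z$)
$T{\left(H \right)} = 2 H^{2}$ ($T{\left(H \right)} = H 2 H = 2 H^{2}$)
$\frac{1}{T{\left(g{\left(-1,R \right)} \right)} + 98176} = \frac{1}{2 \left(- (16 - 14)\right)^{2} + 98176} = \frac{1}{2 \left(\left(-1\right) 2\right)^{2} + 98176} = \frac{1}{2 \left(-2\right)^{2} + 98176} = \frac{1}{2 \cdot 4 + 98176} = \frac{1}{8 + 98176} = \frac{1}{98184}$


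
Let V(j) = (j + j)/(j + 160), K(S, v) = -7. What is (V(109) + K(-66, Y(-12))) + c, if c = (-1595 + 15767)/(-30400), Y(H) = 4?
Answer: -13607067/2044400 ≈ -6.6558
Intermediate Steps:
V(j) = 2*j/(160 + j) (V(j) = (2*j)/(160 + j) = 2*j/(160 + j))
c = -3543/7600 (c = 14172*(-1/30400) = -3543/7600 ≈ -0.46618)
(V(109) + K(-66, Y(-12))) + c = (2*109/(160 + 109) - 7) - 3543/7600 = (2*109/269 - 7) - 3543/7600 = (2*109*(1/269) - 7) - 3543/7600 = (218/269 - 7) - 3543/7600 = -1665/269 - 3543/7600 = -13607067/2044400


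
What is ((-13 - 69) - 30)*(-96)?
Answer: 10752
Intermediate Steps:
((-13 - 69) - 30)*(-96) = (-82 - 30)*(-96) = -112*(-96) = 10752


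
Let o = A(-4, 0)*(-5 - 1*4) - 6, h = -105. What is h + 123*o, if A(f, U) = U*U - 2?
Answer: 1371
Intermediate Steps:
A(f, U) = -2 + U² (A(f, U) = U² - 2 = -2 + U²)
o = 12 (o = (-2 + 0²)*(-5 - 1*4) - 6 = (-2 + 0)*(-5 - 4) - 6 = -2*(-9) - 6 = 18 - 6 = 12)
h + 123*o = -105 + 123*12 = -105 + 1476 = 1371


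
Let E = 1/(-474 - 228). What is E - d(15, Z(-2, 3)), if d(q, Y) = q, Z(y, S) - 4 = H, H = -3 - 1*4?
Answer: -10531/702 ≈ -15.001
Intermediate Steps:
H = -7 (H = -3 - 4 = -7)
Z(y, S) = -3 (Z(y, S) = 4 - 7 = -3)
E = -1/702 (E = 1/(-702) = -1/702 ≈ -0.0014245)
E - d(15, Z(-2, 3)) = -1/702 - 1*15 = -1/702 - 15 = -10531/702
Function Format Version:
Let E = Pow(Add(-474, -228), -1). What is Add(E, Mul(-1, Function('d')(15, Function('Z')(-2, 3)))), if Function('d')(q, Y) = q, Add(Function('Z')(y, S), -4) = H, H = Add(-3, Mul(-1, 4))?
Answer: Rational(-10531, 702) ≈ -15.001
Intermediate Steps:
H = -7 (H = Add(-3, -4) = -7)
Function('Z')(y, S) = -3 (Function('Z')(y, S) = Add(4, -7) = -3)
E = Rational(-1, 702) (E = Pow(-702, -1) = Rational(-1, 702) ≈ -0.0014245)
Add(E, Mul(-1, Function('d')(15, Function('Z')(-2, 3)))) = Add(Rational(-1, 702), Mul(-1, 15)) = Add(Rational(-1, 702), -15) = Rational(-10531, 702)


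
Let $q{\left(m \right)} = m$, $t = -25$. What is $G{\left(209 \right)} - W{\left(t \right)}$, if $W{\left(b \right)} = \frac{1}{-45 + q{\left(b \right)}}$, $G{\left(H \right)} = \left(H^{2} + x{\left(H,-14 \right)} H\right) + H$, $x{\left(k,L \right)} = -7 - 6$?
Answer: $\frac{2882111}{70} \approx 41173.0$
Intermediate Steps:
$x{\left(k,L \right)} = -13$ ($x{\left(k,L \right)} = -7 - 6 = -13$)
$G{\left(H \right)} = H^{2} - 12 H$ ($G{\left(H \right)} = \left(H^{2} - 13 H\right) + H = H^{2} - 12 H$)
$W{\left(b \right)} = \frac{1}{-45 + b}$
$G{\left(209 \right)} - W{\left(t \right)} = 209 \left(-12 + 209\right) - \frac{1}{-45 - 25} = 209 \cdot 197 - \frac{1}{-70} = 41173 - - \frac{1}{70} = 41173 + \frac{1}{70} = \frac{2882111}{70}$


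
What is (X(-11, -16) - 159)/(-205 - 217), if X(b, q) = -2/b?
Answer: 1747/4642 ≈ 0.37635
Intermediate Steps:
(X(-11, -16) - 159)/(-205 - 217) = (-2/(-11) - 159)/(-205 - 217) = (-2*(-1/11) - 159)/(-422) = (2/11 - 159)*(-1/422) = -1747/11*(-1/422) = 1747/4642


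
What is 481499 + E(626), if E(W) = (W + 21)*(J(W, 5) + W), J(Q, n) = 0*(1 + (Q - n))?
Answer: 886521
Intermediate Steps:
J(Q, n) = 0 (J(Q, n) = 0*(1 + Q - n) = 0)
E(W) = W*(21 + W) (E(W) = (W + 21)*(0 + W) = (21 + W)*W = W*(21 + W))
481499 + E(626) = 481499 + 626*(21 + 626) = 481499 + 626*647 = 481499 + 405022 = 886521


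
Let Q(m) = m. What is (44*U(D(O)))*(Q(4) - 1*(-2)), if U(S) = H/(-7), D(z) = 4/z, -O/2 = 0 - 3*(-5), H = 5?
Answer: -1320/7 ≈ -188.57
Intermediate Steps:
O = -30 (O = -2*(0 - 3*(-5)) = -2*(0 + 15) = -2*15 = -30)
U(S) = -5/7 (U(S) = 5/(-7) = 5*(-⅐) = -5/7)
(44*U(D(O)))*(Q(4) - 1*(-2)) = (44*(-5/7))*(4 - 1*(-2)) = -220*(4 + 2)/7 = -220/7*6 = -1320/7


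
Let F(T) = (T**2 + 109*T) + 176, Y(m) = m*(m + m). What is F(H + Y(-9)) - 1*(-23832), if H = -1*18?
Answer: 60440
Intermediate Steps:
Y(m) = 2*m**2 (Y(m) = m*(2*m) = 2*m**2)
H = -18
F(T) = 176 + T**2 + 109*T
F(H + Y(-9)) - 1*(-23832) = (176 + (-18 + 2*(-9)**2)**2 + 109*(-18 + 2*(-9)**2)) - 1*(-23832) = (176 + (-18 + 2*81)**2 + 109*(-18 + 2*81)) + 23832 = (176 + (-18 + 162)**2 + 109*(-18 + 162)) + 23832 = (176 + 144**2 + 109*144) + 23832 = (176 + 20736 + 15696) + 23832 = 36608 + 23832 = 60440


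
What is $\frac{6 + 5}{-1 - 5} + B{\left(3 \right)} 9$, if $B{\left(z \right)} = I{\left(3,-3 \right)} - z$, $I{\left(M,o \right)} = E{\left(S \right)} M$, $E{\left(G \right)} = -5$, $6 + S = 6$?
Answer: $- \frac{983}{6} \approx -163.83$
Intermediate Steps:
$S = 0$ ($S = -6 + 6 = 0$)
$I{\left(M,o \right)} = - 5 M$
$B{\left(z \right)} = -15 - z$ ($B{\left(z \right)} = \left(-5\right) 3 - z = -15 - z$)
$\frac{6 + 5}{-1 - 5} + B{\left(3 \right)} 9 = \frac{6 + 5}{-1 - 5} + \left(-15 - 3\right) 9 = \frac{11}{-6} + \left(-15 - 3\right) 9 = 11 \left(- \frac{1}{6}\right) - 162 = - \frac{11}{6} - 162 = - \frac{983}{6}$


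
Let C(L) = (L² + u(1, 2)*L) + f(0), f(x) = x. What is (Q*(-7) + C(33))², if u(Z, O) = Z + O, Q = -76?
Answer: 2958400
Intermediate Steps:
u(Z, O) = O + Z
C(L) = L² + 3*L (C(L) = (L² + (2 + 1)*L) + 0 = (L² + 3*L) + 0 = L² + 3*L)
(Q*(-7) + C(33))² = (-76*(-7) + 33*(3 + 33))² = (532 + 33*36)² = (532 + 1188)² = 1720² = 2958400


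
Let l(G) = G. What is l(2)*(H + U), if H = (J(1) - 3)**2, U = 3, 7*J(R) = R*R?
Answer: 1094/49 ≈ 22.327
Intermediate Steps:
J(R) = R**2/7 (J(R) = (R*R)/7 = R**2/7)
H = 400/49 (H = ((1/7)*1**2 - 3)**2 = ((1/7)*1 - 3)**2 = (1/7 - 3)**2 = (-20/7)**2 = 400/49 ≈ 8.1633)
l(2)*(H + U) = 2*(400/49 + 3) = 2*(547/49) = 1094/49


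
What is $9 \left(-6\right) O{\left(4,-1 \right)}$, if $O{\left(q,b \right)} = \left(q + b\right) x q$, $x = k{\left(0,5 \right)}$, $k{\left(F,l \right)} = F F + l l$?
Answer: $-16200$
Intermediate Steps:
$k{\left(F,l \right)} = F^{2} + l^{2}$
$x = 25$ ($x = 0^{2} + 5^{2} = 0 + 25 = 25$)
$O{\left(q,b \right)} = q \left(25 b + 25 q\right)$ ($O{\left(q,b \right)} = \left(q + b\right) 25 q = \left(b + q\right) 25 q = \left(25 b + 25 q\right) q = q \left(25 b + 25 q\right)$)
$9 \left(-6\right) O{\left(4,-1 \right)} = 9 \left(-6\right) 25 \cdot 4 \left(-1 + 4\right) = - 54 \cdot 25 \cdot 4 \cdot 3 = \left(-54\right) 300 = -16200$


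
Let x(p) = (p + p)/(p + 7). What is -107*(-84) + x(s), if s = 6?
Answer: 116856/13 ≈ 8988.9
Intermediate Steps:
x(p) = 2*p/(7 + p) (x(p) = (2*p)/(7 + p) = 2*p/(7 + p))
-107*(-84) + x(s) = -107*(-84) + 2*6/(7 + 6) = 8988 + 2*6/13 = 8988 + 2*6*(1/13) = 8988 + 12/13 = 116856/13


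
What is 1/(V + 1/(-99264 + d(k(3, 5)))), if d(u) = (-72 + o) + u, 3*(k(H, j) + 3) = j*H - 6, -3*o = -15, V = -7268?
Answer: -99331/721937709 ≈ -0.00013759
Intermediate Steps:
o = 5 (o = -⅓*(-15) = 5)
k(H, j) = -5 + H*j/3 (k(H, j) = -3 + (j*H - 6)/3 = -3 + (H*j - 6)/3 = -3 + (-6 + H*j)/3 = -3 + (-2 + H*j/3) = -5 + H*j/3)
d(u) = -67 + u (d(u) = (-72 + 5) + u = -67 + u)
1/(V + 1/(-99264 + d(k(3, 5)))) = 1/(-7268 + 1/(-99264 + (-67 + (-5 + (⅓)*3*5)))) = 1/(-7268 + 1/(-99264 + (-67 + (-5 + 5)))) = 1/(-7268 + 1/(-99264 + (-67 + 0))) = 1/(-7268 + 1/(-99264 - 67)) = 1/(-7268 + 1/(-99331)) = 1/(-7268 - 1/99331) = 1/(-721937709/99331) = -99331/721937709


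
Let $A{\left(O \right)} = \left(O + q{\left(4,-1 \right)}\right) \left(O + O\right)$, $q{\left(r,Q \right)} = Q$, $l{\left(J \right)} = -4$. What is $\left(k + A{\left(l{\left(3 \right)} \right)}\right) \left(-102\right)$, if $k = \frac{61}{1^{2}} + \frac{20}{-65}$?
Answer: $- \frac{133518}{13} \approx -10271.0$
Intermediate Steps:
$A{\left(O \right)} = 2 O \left(-1 + O\right)$ ($A{\left(O \right)} = \left(O - 1\right) \left(O + O\right) = \left(-1 + O\right) 2 O = 2 O \left(-1 + O\right)$)
$k = \frac{789}{13}$ ($k = \frac{61}{1} + 20 \left(- \frac{1}{65}\right) = 61 \cdot 1 - \frac{4}{13} = 61 - \frac{4}{13} = \frac{789}{13} \approx 60.692$)
$\left(k + A{\left(l{\left(3 \right)} \right)}\right) \left(-102\right) = \left(\frac{789}{13} + 2 \left(-4\right) \left(-1 - 4\right)\right) \left(-102\right) = \left(\frac{789}{13} + 2 \left(-4\right) \left(-5\right)\right) \left(-102\right) = \left(\frac{789}{13} + 40\right) \left(-102\right) = \frac{1309}{13} \left(-102\right) = - \frac{133518}{13}$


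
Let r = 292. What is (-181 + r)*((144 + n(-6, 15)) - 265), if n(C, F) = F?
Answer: -11766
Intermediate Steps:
(-181 + r)*((144 + n(-6, 15)) - 265) = (-181 + 292)*((144 + 15) - 265) = 111*(159 - 265) = 111*(-106) = -11766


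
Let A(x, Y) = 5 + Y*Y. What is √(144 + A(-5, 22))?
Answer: √633 ≈ 25.159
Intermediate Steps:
A(x, Y) = 5 + Y²
√(144 + A(-5, 22)) = √(144 + (5 + 22²)) = √(144 + (5 + 484)) = √(144 + 489) = √633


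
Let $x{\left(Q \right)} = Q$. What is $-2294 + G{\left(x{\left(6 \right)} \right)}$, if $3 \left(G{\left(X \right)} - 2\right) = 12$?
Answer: $-2288$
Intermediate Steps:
$G{\left(X \right)} = 6$ ($G{\left(X \right)} = 2 + \frac{1}{3} \cdot 12 = 2 + 4 = 6$)
$-2294 + G{\left(x{\left(6 \right)} \right)} = -2294 + 6 = -2288$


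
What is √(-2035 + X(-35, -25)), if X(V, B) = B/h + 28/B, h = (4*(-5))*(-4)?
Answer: I*√814573/20 ≈ 45.127*I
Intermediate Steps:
h = 80 (h = -20*(-4) = 80)
X(V, B) = 28/B + B/80 (X(V, B) = B/80 + 28/B = 28/B + B/80)
√(-2035 + X(-35, -25)) = √(-2035 + (28/(-25) + (1/80)*(-25))) = √(-2035 + (28*(-1/25) - 5/16)) = √(-2035 + (-28/25 - 5/16)) = √(-2035 - 573/400) = √(-814573/400) = I*√814573/20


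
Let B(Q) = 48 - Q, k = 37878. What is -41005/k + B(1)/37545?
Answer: -8687867/8034630 ≈ -1.0813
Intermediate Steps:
-41005/k + B(1)/37545 = -41005/37878 + (48 - 1*1)/37545 = -41005*1/37878 + (48 - 1)*(1/37545) = -695/642 + 47*(1/37545) = -695/642 + 47/37545 = -8687867/8034630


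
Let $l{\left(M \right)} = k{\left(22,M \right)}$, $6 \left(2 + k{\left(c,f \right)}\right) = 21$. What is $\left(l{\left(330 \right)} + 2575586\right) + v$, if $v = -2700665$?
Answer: $- \frac{250155}{2} \approx -1.2508 \cdot 10^{5}$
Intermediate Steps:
$k{\left(c,f \right)} = \frac{3}{2}$ ($k{\left(c,f \right)} = -2 + \frac{1}{6} \cdot 21 = -2 + \frac{7}{2} = \frac{3}{2}$)
$l{\left(M \right)} = \frac{3}{2}$
$\left(l{\left(330 \right)} + 2575586\right) + v = \left(\frac{3}{2} + 2575586\right) - 2700665 = \frac{5151175}{2} - 2700665 = - \frac{250155}{2}$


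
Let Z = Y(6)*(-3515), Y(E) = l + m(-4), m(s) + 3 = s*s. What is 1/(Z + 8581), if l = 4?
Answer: -1/51174 ≈ -1.9541e-5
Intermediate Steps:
m(s) = -3 + s² (m(s) = -3 + s*s = -3 + s²)
Y(E) = 17 (Y(E) = 4 + (-3 + (-4)²) = 4 + (-3 + 16) = 4 + 13 = 17)
Z = -59755 (Z = 17*(-3515) = -59755)
1/(Z + 8581) = 1/(-59755 + 8581) = 1/(-51174) = -1/51174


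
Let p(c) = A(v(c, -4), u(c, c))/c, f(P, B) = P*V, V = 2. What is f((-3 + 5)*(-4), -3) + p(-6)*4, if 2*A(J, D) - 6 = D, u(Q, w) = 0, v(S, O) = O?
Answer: -18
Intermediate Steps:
A(J, D) = 3 + D/2
f(P, B) = 2*P (f(P, B) = P*2 = 2*P)
p(c) = 3/c (p(c) = (3 + (½)*0)/c = (3 + 0)/c = 3/c)
f((-3 + 5)*(-4), -3) + p(-6)*4 = 2*((-3 + 5)*(-4)) + (3/(-6))*4 = 2*(2*(-4)) + (3*(-⅙))*4 = 2*(-8) - ½*4 = -16 - 2 = -18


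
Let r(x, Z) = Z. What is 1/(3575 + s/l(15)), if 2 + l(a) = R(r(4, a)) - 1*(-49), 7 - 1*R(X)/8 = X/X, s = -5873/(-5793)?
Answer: 550335/1967453498 ≈ 0.00027972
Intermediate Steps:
s = 5873/5793 (s = -5873*(-1/5793) = 5873/5793 ≈ 1.0138)
R(X) = 48 (R(X) = 56 - 8*X/X = 56 - 8*1 = 56 - 8 = 48)
l(a) = 95 (l(a) = -2 + (48 - 1*(-49)) = -2 + (48 + 49) = -2 + 97 = 95)
1/(3575 + s/l(15)) = 1/(3575 + (5873/5793)/95) = 1/(3575 + (5873/5793)*(1/95)) = 1/(3575 + 5873/550335) = 1/(1967453498/550335) = 550335/1967453498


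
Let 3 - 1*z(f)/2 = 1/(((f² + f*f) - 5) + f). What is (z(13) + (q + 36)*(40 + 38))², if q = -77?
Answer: 304943615089/29929 ≈ 1.0189e+7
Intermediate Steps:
z(f) = 6 - 2/(-5 + f + 2*f²) (z(f) = 6 - 2/(((f² + f*f) - 5) + f) = 6 - 2/(((f² + f²) - 5) + f) = 6 - 2/((2*f² - 5) + f) = 6 - 2/((-5 + 2*f²) + f) = 6 - 2/(-5 + f + 2*f²))
(z(13) + (q + 36)*(40 + 38))² = (2*(-16 + 3*13 + 6*13²)/(-5 + 13 + 2*13²) + (-77 + 36)*(40 + 38))² = (2*(-16 + 39 + 6*169)/(-5 + 13 + 2*169) - 41*78)² = (2*(-16 + 39 + 1014)/(-5 + 13 + 338) - 3198)² = (2*1037/346 - 3198)² = (2*(1/346)*1037 - 3198)² = (1037/173 - 3198)² = (-552217/173)² = 304943615089/29929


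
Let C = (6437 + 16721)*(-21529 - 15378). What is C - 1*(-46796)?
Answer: -854645510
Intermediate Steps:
C = -854692306 (C = 23158*(-36907) = -854692306)
C - 1*(-46796) = -854692306 - 1*(-46796) = -854692306 + 46796 = -854645510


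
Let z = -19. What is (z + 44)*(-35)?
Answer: -875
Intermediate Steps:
(z + 44)*(-35) = (-19 + 44)*(-35) = 25*(-35) = -875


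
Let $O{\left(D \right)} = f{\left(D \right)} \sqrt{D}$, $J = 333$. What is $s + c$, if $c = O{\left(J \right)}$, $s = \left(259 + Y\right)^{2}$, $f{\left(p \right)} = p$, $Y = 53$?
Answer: $97344 + 999 \sqrt{37} \approx 1.0342 \cdot 10^{5}$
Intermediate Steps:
$s = 97344$ ($s = \left(259 + 53\right)^{2} = 312^{2} = 97344$)
$O{\left(D \right)} = D^{\frac{3}{2}}$ ($O{\left(D \right)} = D \sqrt{D} = D^{\frac{3}{2}}$)
$c = 999 \sqrt{37}$ ($c = 333^{\frac{3}{2}} = 999 \sqrt{37} \approx 6076.7$)
$s + c = 97344 + 999 \sqrt{37}$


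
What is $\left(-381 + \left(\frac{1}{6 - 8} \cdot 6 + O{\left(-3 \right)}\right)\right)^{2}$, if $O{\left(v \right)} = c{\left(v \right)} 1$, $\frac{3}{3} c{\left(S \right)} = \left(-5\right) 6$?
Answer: $171396$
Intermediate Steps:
$c{\left(S \right)} = -30$ ($c{\left(S \right)} = \left(-5\right) 6 = -30$)
$O{\left(v \right)} = -30$ ($O{\left(v \right)} = \left(-30\right) 1 = -30$)
$\left(-381 + \left(\frac{1}{6 - 8} \cdot 6 + O{\left(-3 \right)}\right)\right)^{2} = \left(-381 - \left(30 - \frac{1}{6 - 8} \cdot 6\right)\right)^{2} = \left(-381 - \left(30 - \frac{1}{-2} \cdot 6\right)\right)^{2} = \left(-381 - 33\right)^{2} = \left(-414\right)^{2} = 171396$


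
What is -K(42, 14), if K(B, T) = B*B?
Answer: -1764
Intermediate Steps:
K(B, T) = B²
-K(42, 14) = -1*42² = -1*1764 = -1764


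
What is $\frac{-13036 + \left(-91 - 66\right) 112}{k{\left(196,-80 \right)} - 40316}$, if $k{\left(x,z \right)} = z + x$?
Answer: $\frac{1531}{2010} \approx 0.76169$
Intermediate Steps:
$k{\left(x,z \right)} = x + z$
$\frac{-13036 + \left(-91 - 66\right) 112}{k{\left(196,-80 \right)} - 40316} = \frac{-13036 + \left(-91 - 66\right) 112}{\left(196 - 80\right) - 40316} = \frac{-13036 - 17584}{116 - 40316} = \frac{-13036 - 17584}{-40200} = \left(-30620\right) \left(- \frac{1}{40200}\right) = \frac{1531}{2010}$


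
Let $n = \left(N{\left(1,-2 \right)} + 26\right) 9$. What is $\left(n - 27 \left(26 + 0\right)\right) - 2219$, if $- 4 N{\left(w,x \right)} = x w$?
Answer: $- \frac{5365}{2} \approx -2682.5$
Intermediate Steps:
$N{\left(w,x \right)} = - \frac{w x}{4}$ ($N{\left(w,x \right)} = - \frac{x w}{4} = - \frac{w x}{4}$)
$n = \frac{477}{2}$ ($n = \left(\left(- \frac{1}{4}\right) 1 \left(-2\right) + 26\right) 9 = \left(\frac{1}{2} + 26\right) 9 = \frac{53}{2} \cdot 9 = \frac{477}{2} \approx 238.5$)
$\left(n - 27 \left(26 + 0\right)\right) - 2219 = \left(\frac{477}{2} - 27 \left(26 + 0\right)\right) - 2219 = \left(\frac{477}{2} - 702\right) - 2219 = - \frac{927}{2} - 2219 = - \frac{5365}{2}$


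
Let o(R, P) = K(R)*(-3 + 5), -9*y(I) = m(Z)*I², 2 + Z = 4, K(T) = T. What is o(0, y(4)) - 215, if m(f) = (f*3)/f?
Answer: -215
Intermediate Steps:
Z = 2 (Z = -2 + 4 = 2)
m(f) = 3 (m(f) = (3*f)/f = 3)
y(I) = -I²/3
o(R, P) = 2*R (o(R, P) = R*(-3 + 5) = R*2 = 2*R)
o(0, y(4)) - 215 = 2*0 - 215 = 0 - 215 = -215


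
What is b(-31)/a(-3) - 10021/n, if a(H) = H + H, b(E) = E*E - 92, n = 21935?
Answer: -19121641/131610 ≈ -145.29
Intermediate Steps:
b(E) = -92 + E² (b(E) = E² - 92 = -92 + E²)
a(H) = 2*H
b(-31)/a(-3) - 10021/n = (-92 + (-31)²)/((2*(-3))) - 10021/21935 = (-92 + 961)/(-6) - 10021*1/21935 = 869*(-⅙) - 10021/21935 = -869/6 - 10021/21935 = -19121641/131610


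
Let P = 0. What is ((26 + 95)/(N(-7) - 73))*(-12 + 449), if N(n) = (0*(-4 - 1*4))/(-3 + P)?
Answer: -52877/73 ≈ -724.34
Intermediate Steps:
N(n) = 0 (N(n) = (0*(-4 - 1*4))/(-3 + 0) = (0*(-4 - 4))/(-3) = (0*(-8))*(-⅓) = 0*(-⅓) = 0)
((26 + 95)/(N(-7) - 73))*(-12 + 449) = ((26 + 95)/(0 - 73))*(-12 + 449) = (121/(-73))*437 = (121*(-1/73))*437 = -121/73*437 = -52877/73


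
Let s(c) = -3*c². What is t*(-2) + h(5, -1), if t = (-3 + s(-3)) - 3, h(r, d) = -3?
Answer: 63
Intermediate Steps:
t = -33 (t = (-3 - 3*(-3)²) - 3 = (-3 - 3*9) - 3 = (-3 - 27) - 3 = -30 - 3 = -33)
t*(-2) + h(5, -1) = -33*(-2) - 3 = 66 - 3 = 63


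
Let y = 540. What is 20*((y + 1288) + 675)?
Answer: 50060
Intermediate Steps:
20*((y + 1288) + 675) = 20*((540 + 1288) + 675) = 20*(1828 + 675) = 20*2503 = 50060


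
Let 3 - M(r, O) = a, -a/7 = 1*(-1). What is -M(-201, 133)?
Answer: 4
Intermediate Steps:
a = 7 (a = -7*(-1) = 7)
M(r, O) = -4 (M(r, O) = 3 - 1*7 = 3 - 7 = -4)
-M(-201, 133) = -1*(-4) = 4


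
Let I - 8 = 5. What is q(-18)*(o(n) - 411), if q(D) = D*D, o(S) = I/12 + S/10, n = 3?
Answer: -663579/5 ≈ -1.3272e+5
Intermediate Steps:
I = 13 (I = 8 + 5 = 13)
o(S) = 13/12 + S/10
q(D) = D²
q(-18)*(o(n) - 411) = (-18)²*((13/12 + (⅒)*3) - 411) = 324*((13/12 + 3/10) - 411) = 324*(83/60 - 411) = 324*(-24577/60) = -663579/5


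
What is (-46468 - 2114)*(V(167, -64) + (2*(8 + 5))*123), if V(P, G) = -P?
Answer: -147252042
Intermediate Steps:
(-46468 - 2114)*(V(167, -64) + (2*(8 + 5))*123) = (-46468 - 2114)*(-1*167 + (2*(8 + 5))*123) = -48582*(-167 + (2*13)*123) = -48582*(-167 + 26*123) = -48582*(-167 + 3198) = -48582*3031 = -147252042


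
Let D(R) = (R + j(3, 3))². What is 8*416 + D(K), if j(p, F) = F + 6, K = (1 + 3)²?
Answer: 3953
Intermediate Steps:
K = 16 (K = 4² = 16)
j(p, F) = 6 + F
D(R) = (9 + R)² (D(R) = (R + (6 + 3))² = (R + 9)² = (9 + R)²)
8*416 + D(K) = 8*416 + (9 + 16)² = 3328 + 25² = 3328 + 625 = 3953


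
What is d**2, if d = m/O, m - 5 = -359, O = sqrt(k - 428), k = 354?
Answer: -62658/37 ≈ -1693.5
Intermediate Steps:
O = I*sqrt(74) (O = sqrt(354 - 428) = sqrt(-74) = I*sqrt(74) ≈ 8.6023*I)
m = -354 (m = 5 - 359 = -354)
d = 177*I*sqrt(74)/37 (d = -354*(-I*sqrt(74)/74) = -(-177)*I*sqrt(74)/37 = 177*I*sqrt(74)/37 ≈ 41.152*I)
d**2 = (177*I*sqrt(74)/37)**2 = -62658/37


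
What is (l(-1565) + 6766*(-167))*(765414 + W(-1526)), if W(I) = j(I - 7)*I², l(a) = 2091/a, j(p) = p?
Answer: 6311337648858012774/1565 ≈ 4.0328e+15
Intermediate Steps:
W(I) = I²*(-7 + I) (W(I) = (I - 7)*I² = (-7 + I)*I² = I²*(-7 + I))
(l(-1565) + 6766*(-167))*(765414 + W(-1526)) = (2091/(-1565) + 6766*(-167))*(765414 + (-1526)²*(-7 - 1526)) = (2091*(-1/1565) - 1129922)*(765414 + 2328676*(-1533)) = (-2091/1565 - 1129922)*(765414 - 3569860308) = -1768330021/1565*(-3569094894) = 6311337648858012774/1565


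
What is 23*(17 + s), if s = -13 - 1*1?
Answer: 69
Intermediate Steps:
s = -14 (s = -13 - 1 = -14)
23*(17 + s) = 23*(17 - 14) = 23*3 = 69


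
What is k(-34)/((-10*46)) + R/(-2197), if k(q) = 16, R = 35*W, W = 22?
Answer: -97338/252655 ≈ -0.38526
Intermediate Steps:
R = 770 (R = 35*22 = 770)
k(-34)/((-10*46)) + R/(-2197) = 16/((-10*46)) + 770/(-2197) = 16/(-460) + 770*(-1/2197) = 16*(-1/460) - 770/2197 = -4/115 - 770/2197 = -97338/252655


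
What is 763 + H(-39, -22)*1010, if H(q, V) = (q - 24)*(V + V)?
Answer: 2800483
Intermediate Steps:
H(q, V) = 2*V*(-24 + q) (H(q, V) = (-24 + q)*(2*V) = 2*V*(-24 + q))
763 + H(-39, -22)*1010 = 763 + (2*(-22)*(-24 - 39))*1010 = 763 + (2*(-22)*(-63))*1010 = 763 + 2772*1010 = 763 + 2799720 = 2800483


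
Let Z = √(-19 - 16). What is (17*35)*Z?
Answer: 595*I*√35 ≈ 3520.1*I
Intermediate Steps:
Z = I*√35 (Z = √(-35) = I*√35 ≈ 5.9161*I)
(17*35)*Z = (17*35)*(I*√35) = 595*(I*√35) = 595*I*√35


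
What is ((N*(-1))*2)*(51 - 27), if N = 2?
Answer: -96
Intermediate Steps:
((N*(-1))*2)*(51 - 27) = ((2*(-1))*2)*(51 - 27) = -2*2*24 = -4*24 = -96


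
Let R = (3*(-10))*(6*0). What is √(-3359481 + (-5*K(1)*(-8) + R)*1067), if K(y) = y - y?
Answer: I*√3359481 ≈ 1832.9*I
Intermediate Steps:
K(y) = 0
R = 0 (R = -30*0 = 0)
√(-3359481 + (-5*K(1)*(-8) + R)*1067) = √(-3359481 + (-5*0*(-8) + 0)*1067) = √(-3359481 + (0*(-8) + 0)*1067) = √(-3359481 + (0 + 0)*1067) = √(-3359481 + 0*1067) = √(-3359481 + 0) = √(-3359481) = I*√3359481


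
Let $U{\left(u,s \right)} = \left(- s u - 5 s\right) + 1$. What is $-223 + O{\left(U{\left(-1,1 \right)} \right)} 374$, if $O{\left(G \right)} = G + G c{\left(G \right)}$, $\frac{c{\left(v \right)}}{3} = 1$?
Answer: $-4711$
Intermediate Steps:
$c{\left(v \right)} = 3$ ($c{\left(v \right)} = 3 \cdot 1 = 3$)
$U{\left(u,s \right)} = 1 - 5 s - s u$ ($U{\left(u,s \right)} = \left(- s u - 5 s\right) + 1 = \left(- 5 s - s u\right) + 1 = 1 - 5 s - s u$)
$O{\left(G \right)} = 4 G$ ($O{\left(G \right)} = G + G 3 = G + 3 G = 4 G$)
$-223 + O{\left(U{\left(-1,1 \right)} \right)} 374 = -223 + 4 \left(1 - 5 - 1 \left(-1\right)\right) 374 = -223 + 4 \left(1 - 5 + 1\right) 374 = -223 + 4 \left(-3\right) 374 = -223 - 4488 = -4711$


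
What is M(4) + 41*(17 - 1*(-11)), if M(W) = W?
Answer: 1152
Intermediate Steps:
M(4) + 41*(17 - 1*(-11)) = 4 + 41*(17 - 1*(-11)) = 4 + 41*(17 + 11) = 4 + 41*28 = 4 + 1148 = 1152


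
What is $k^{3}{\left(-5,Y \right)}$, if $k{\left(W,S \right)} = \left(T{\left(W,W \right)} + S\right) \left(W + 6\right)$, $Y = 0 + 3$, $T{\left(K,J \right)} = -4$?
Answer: $-1$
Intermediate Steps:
$Y = 3$
$k{\left(W,S \right)} = \left(-4 + S\right) \left(6 + W\right)$ ($k{\left(W,S \right)} = \left(-4 + S\right) \left(W + 6\right) = \left(-4 + S\right) \left(6 + W\right)$)
$k^{3}{\left(-5,Y \right)} = \left(-24 - -20 + 6 \cdot 3 + 3 \left(-5\right)\right)^{3} = \left(-24 + 20 + 18 - 15\right)^{3} = \left(-1\right)^{3} = -1$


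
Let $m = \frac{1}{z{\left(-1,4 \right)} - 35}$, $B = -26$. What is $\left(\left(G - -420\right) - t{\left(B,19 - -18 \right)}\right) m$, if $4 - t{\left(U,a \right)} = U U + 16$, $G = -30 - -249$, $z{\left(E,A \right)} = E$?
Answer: $- \frac{1327}{36} \approx -36.861$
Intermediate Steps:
$G = 219$ ($G = -30 + 249 = 219$)
$m = - \frac{1}{36}$ ($m = \frac{1}{-1 - 35} = \frac{1}{-36} = - \frac{1}{36} \approx -0.027778$)
$t{\left(U,a \right)} = -12 - U^{2}$ ($t{\left(U,a \right)} = 4 - \left(U U + 16\right) = 4 - \left(U^{2} + 16\right) = 4 - \left(16 + U^{2}\right) = -12 - U^{2}$)
$\left(\left(G - -420\right) - t{\left(B,19 - -18 \right)}\right) m = \left(\left(219 - -420\right) - \left(-12 - \left(-26\right)^{2}\right)\right) \left(- \frac{1}{36}\right) = \left(\left(219 + 420\right) - \left(-12 - 676\right)\right) \left(- \frac{1}{36}\right) = \left(639 - \left(-12 - 676\right)\right) \left(- \frac{1}{36}\right) = \left(639 - -688\right) \left(- \frac{1}{36}\right) = \left(639 + 688\right) \left(- \frac{1}{36}\right) = 1327 \left(- \frac{1}{36}\right) = - \frac{1327}{36}$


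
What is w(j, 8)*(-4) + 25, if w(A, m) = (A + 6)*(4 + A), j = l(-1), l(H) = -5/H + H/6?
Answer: -3220/9 ≈ -357.78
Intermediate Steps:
l(H) = -5/H + H/6 (l(H) = -5/H + H*(⅙) = -5/H + H/6)
j = 29/6 (j = -5/(-1) + (⅙)*(-1) = -5*(-1) - ⅙ = 5 - ⅙ = 29/6 ≈ 4.8333)
w(A, m) = (4 + A)*(6 + A) (w(A, m) = (6 + A)*(4 + A) = (4 + A)*(6 + A))
w(j, 8)*(-4) + 25 = (24 + (29/6)² + 10*(29/6))*(-4) + 25 = (24 + 841/36 + 145/3)*(-4) + 25 = (3445/36)*(-4) + 25 = -3445/9 + 25 = -3220/9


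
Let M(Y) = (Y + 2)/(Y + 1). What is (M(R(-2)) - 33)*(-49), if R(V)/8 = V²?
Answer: 51695/33 ≈ 1566.5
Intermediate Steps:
R(V) = 8*V²
M(Y) = (2 + Y)/(1 + Y)
(M(R(-2)) - 33)*(-49) = ((2 + 8*(-2)²)/(1 + 8*(-2)²) - 33)*(-49) = ((2 + 8*4)/(1 + 8*4) - 33)*(-49) = ((2 + 32)/(1 + 32) - 33)*(-49) = (34/33 - 33)*(-49) = -1055/33*(-49) = 51695/33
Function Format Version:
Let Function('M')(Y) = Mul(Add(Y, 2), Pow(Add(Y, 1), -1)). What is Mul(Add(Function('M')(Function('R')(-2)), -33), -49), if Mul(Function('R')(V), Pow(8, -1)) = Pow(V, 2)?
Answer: Rational(51695, 33) ≈ 1566.5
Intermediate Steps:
Function('R')(V) = Mul(8, Pow(V, 2))
Function('M')(Y) = Mul(Pow(Add(1, Y), -1), Add(2, Y)) (Function('M')(Y) = Mul(Add(2, Y), Pow(Add(1, Y), -1)) = Mul(Pow(Add(1, Y), -1), Add(2, Y)))
Mul(Add(Function('M')(Function('R')(-2)), -33), -49) = Mul(Add(Mul(Pow(Add(1, Mul(8, Pow(-2, 2))), -1), Add(2, Mul(8, Pow(-2, 2)))), -33), -49) = Mul(Add(Mul(Pow(Add(1, Mul(8, 4)), -1), Add(2, Mul(8, 4))), -33), -49) = Mul(Add(Mul(Pow(Add(1, 32), -1), Add(2, 32)), -33), -49) = Mul(Add(Mul(Pow(33, -1), 34), -33), -49) = Mul(Add(Mul(Rational(1, 33), 34), -33), -49) = Mul(Add(Rational(34, 33), -33), -49) = Mul(Rational(-1055, 33), -49) = Rational(51695, 33)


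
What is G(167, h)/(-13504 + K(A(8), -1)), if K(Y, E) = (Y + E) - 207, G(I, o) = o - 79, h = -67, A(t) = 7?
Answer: 146/13705 ≈ 0.010653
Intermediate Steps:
G(I, o) = -79 + o
K(Y, E) = -207 + E + Y (K(Y, E) = (E + Y) - 207 = -207 + E + Y)
G(167, h)/(-13504 + K(A(8), -1)) = (-79 - 67)/(-13504 + (-207 - 1 + 7)) = -146/(-13504 - 201) = -146/(-13705) = -146*(-1/13705) = 146/13705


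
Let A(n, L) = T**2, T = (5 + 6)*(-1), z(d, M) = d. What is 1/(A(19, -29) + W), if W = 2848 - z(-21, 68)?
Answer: 1/2990 ≈ 0.00033445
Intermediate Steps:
T = -11 (T = 11*(-1) = -11)
A(n, L) = 121 (A(n, L) = (-11)**2 = 121)
W = 2869 (W = 2848 - 1*(-21) = 2848 + 21 = 2869)
1/(A(19, -29) + W) = 1/(121 + 2869) = 1/2990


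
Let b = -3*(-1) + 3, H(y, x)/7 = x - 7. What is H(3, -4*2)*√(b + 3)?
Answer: -315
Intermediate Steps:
H(y, x) = -49 + 7*x (H(y, x) = 7*(x - 7) = 7*(-7 + x) = -49 + 7*x)
b = 6 (b = 3 + 3 = 6)
H(3, -4*2)*√(b + 3) = (-49 + 7*(-4*2))*√(6 + 3) = (-49 + 7*(-8))*√9 = (-49 - 56)*3 = -105*3 = -315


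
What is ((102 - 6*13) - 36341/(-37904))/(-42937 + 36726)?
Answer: -946037/235421744 ≈ -0.0040185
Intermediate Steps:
((102 - 6*13) - 36341/(-37904))/(-42937 + 36726) = ((102 - 78) - 36341*(-1/37904))/(-6211) = (24 + 36341/37904)*(-1/6211) = (946037/37904)*(-1/6211) = -946037/235421744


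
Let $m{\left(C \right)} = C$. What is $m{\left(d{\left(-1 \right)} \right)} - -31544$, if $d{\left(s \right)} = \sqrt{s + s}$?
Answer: $31544 + i \sqrt{2} \approx 31544.0 + 1.4142 i$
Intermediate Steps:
$d{\left(s \right)} = \sqrt{2} \sqrt{s}$ ($d{\left(s \right)} = \sqrt{2 s} = \sqrt{2} \sqrt{s}$)
$m{\left(d{\left(-1 \right)} \right)} - -31544 = \sqrt{2} \sqrt{-1} - -31544 = \sqrt{2} i + 31544 = i \sqrt{2} + 31544 = 31544 + i \sqrt{2}$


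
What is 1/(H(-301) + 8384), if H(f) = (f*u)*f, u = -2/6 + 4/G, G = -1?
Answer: -3/1152661 ≈ -2.6027e-6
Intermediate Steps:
u = -13/3 (u = -2/6 + 4/(-1) = -2*⅙ + 4*(-1) = -⅓ - 4 = -13/3 ≈ -4.3333)
H(f) = -13*f²/3 (H(f) = (f*(-13/3))*f = (-13*f/3)*f = -13*f²/3)
1/(H(-301) + 8384) = 1/(-13/3*(-301)² + 8384) = 1/(-13/3*90601 + 8384) = 1/(-1177813/3 + 8384) = 1/(-1152661/3) = -3/1152661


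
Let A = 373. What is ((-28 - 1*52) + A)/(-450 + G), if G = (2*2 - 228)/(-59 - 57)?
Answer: -8497/12994 ≈ -0.65392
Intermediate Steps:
G = 56/29 (G = (4 - 228)/(-116) = -224*(-1/116) = 56/29 ≈ 1.9310)
((-28 - 1*52) + A)/(-450 + G) = ((-28 - 1*52) + 373)/(-450 + 56/29) = ((-28 - 52) + 373)/(-12994/29) = (-80 + 373)*(-29/12994) = 293*(-29/12994) = -8497/12994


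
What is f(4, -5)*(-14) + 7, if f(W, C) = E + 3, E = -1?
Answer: -21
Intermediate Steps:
f(W, C) = 2 (f(W, C) = -1 + 3 = 2)
f(4, -5)*(-14) + 7 = 2*(-14) + 7 = -28 + 7 = -21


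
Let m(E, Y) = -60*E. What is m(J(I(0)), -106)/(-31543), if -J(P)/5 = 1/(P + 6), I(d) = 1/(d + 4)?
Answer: -48/31543 ≈ -0.0015217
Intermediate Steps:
I(d) = 1/(4 + d)
J(P) = -5/(6 + P) (J(P) = -5/(P + 6) = -5/(6 + P))
m(J(I(0)), -106)/(-31543) = -(-300)/(6 + 1/(4 + 0))/(-31543) = -(-300)/(6 + 1/4)*(-1/31543) = -(-300)/25/4*(-1/31543) = -(-300)*4/25*(-1/31543) = -60*(-4/5)*(-1/31543) = 48*(-1/31543) = -48/31543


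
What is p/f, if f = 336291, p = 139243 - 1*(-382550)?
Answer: 173931/112097 ≈ 1.5516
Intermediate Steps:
p = 521793 (p = 139243 + 382550 = 521793)
p/f = 521793/336291 = 521793*(1/336291) = 173931/112097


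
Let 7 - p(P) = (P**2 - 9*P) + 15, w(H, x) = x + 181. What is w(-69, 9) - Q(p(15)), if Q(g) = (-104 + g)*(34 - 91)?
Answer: -11324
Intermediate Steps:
w(H, x) = 181 + x
p(P) = -8 - P**2 + 9*P (p(P) = 7 - ((P**2 - 9*P) + 15) = 7 - (15 + P**2 - 9*P) = 7 + (-15 - P**2 + 9*P) = -8 - P**2 + 9*P)
Q(g) = 5928 - 57*g (Q(g) = (-104 + g)*(-57) = 5928 - 57*g)
w(-69, 9) - Q(p(15)) = (181 + 9) - (5928 - 57*(-8 - 1*15**2 + 9*15)) = 190 - (5928 - 57*(-8 - 1*225 + 135)) = 190 - (5928 - 57*(-8 - 225 + 135)) = 190 - (5928 - 57*(-98)) = 190 - (5928 + 5586) = 190 - 1*11514 = 190 - 11514 = -11324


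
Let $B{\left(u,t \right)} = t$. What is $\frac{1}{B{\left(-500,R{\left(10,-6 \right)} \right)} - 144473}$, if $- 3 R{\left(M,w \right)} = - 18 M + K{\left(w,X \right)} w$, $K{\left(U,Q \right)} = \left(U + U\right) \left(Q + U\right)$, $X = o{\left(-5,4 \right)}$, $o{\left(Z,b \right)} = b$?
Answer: $- \frac{1}{144365} \approx -6.9269 \cdot 10^{-6}$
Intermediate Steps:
$X = 4$
$K{\left(U,Q \right)} = 2 U \left(Q + U\right)$
$R{\left(M,w \right)} = 6 M - \frac{2 w^{2} \left(4 + w\right)}{3}$ ($R{\left(M,w \right)} = - \frac{- 18 M + 2 w \left(4 + w\right) w}{3} = - \frac{- 18 M + 2 w^{2} \left(4 + w\right)}{3} = 6 M - \frac{2 w^{2} \left(4 + w\right)}{3}$)
$\frac{1}{B{\left(-500,R{\left(10,-6 \right)} \right)} - 144473} = \frac{1}{\left(6 \cdot 10 - \frac{2 \left(-6\right)^{2} \left(4 - 6\right)}{3}\right) - 144473} = \frac{1}{\left(60 - 24 \left(-2\right)\right) - 144473} = \frac{1}{\left(60 + 48\right) - 144473} = \frac{1}{108 - 144473} = \frac{1}{-144365} = - \frac{1}{144365}$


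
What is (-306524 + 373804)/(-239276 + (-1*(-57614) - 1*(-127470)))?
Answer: -4205/3387 ≈ -1.2415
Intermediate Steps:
(-306524 + 373804)/(-239276 + (-1*(-57614) - 1*(-127470))) = 67280/(-239276 + (57614 + 127470)) = 67280/(-239276 + 185084) = 67280/(-54192) = 67280*(-1/54192) = -4205/3387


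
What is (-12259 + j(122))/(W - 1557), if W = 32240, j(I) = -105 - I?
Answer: -12486/30683 ≈ -0.40694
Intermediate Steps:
(-12259 + j(122))/(W - 1557) = (-12259 + (-105 - 1*122))/(32240 - 1557) = (-12259 + (-105 - 122))/30683 = (-12259 - 227)*(1/30683) = -12486*1/30683 = -12486/30683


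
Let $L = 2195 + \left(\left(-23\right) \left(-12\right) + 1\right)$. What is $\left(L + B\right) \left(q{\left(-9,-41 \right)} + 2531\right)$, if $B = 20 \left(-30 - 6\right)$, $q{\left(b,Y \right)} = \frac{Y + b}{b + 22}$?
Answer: $\frac{57558456}{13} \approx 4.4276 \cdot 10^{6}$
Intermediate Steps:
$q{\left(b,Y \right)} = \frac{Y + b}{22 + b}$
$B = -720$ ($B = 20 \left(-36\right) = -720$)
$L = 2472$ ($L = 2195 + \left(276 + 1\right) = 2195 + 277 = 2472$)
$\left(L + B\right) \left(q{\left(-9,-41 \right)} + 2531\right) = \left(2472 - 720\right) \left(\frac{-41 - 9}{22 - 9} + 2531\right) = 1752 \left(\frac{1}{13} \left(-50\right) + 2531\right) = 1752 \left(- \frac{50}{13} + 2531\right) = 1752 \cdot \frac{32853}{13} = \frac{57558456}{13}$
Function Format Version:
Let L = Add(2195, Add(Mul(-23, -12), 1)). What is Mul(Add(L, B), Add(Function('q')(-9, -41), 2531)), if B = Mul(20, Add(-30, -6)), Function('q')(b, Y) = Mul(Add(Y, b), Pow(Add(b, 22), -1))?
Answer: Rational(57558456, 13) ≈ 4.4276e+6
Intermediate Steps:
Function('q')(b, Y) = Mul(Pow(Add(22, b), -1), Add(Y, b)) (Function('q')(b, Y) = Mul(Add(Y, b), Pow(Add(22, b), -1)) = Mul(Pow(Add(22, b), -1), Add(Y, b)))
B = -720 (B = Mul(20, -36) = -720)
L = 2472 (L = Add(2195, Add(276, 1)) = Add(2195, 277) = 2472)
Mul(Add(L, B), Add(Function('q')(-9, -41), 2531)) = Mul(Add(2472, -720), Add(Mul(Pow(Add(22, -9), -1), Add(-41, -9)), 2531)) = Mul(1752, Add(Mul(Pow(13, -1), -50), 2531)) = Mul(1752, Add(Mul(Rational(1, 13), -50), 2531)) = Mul(1752, Add(Rational(-50, 13), 2531)) = Mul(1752, Rational(32853, 13)) = Rational(57558456, 13)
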